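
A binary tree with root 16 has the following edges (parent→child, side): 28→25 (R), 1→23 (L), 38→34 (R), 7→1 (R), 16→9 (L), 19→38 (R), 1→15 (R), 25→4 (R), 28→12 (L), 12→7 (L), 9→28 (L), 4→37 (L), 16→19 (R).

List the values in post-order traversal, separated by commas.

23, 15, 1, 7, 12, 37, 4, 25, 28, 9, 34, 38, 19, 16

Post-order visits the left subtree, then the right subtree, then the node.
At 16: go left to 9.
  At 9: go left to 28.
    At 28: go left to 12.
      At 12: go left to 7.
        At 7: no left child.
        At 7: go right to 1.
          At 1: go left to 23.
            23 is a leaf — visit 23.
          At 1: go right to 15.
            15 is a leaf — visit 15.
          Visit 1.
        Visit 7.
      At 12: no right child.
      Visit 12.
    At 28: go right to 25.
      At 25: no left child.
      At 25: go right to 4.
        At 4: go left to 37.
          37 is a leaf — visit 37.
        At 4: no right child.
        Visit 4.
      Visit 25.
    Visit 28.
  At 9: no right child.
  Visit 9.
At 16: go right to 19.
  At 19: no left child.
  At 19: go right to 38.
    At 38: no left child.
    At 38: go right to 34.
      34 is a leaf — visit 34.
    Visit 38.
  Visit 19.
Visit 16.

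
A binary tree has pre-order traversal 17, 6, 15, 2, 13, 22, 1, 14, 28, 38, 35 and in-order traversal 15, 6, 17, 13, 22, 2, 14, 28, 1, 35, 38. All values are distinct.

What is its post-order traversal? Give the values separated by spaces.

The first element of pre-order is the root; it splits in-order into left and right subtrees.
Root 17: left subtree has 2 nodes {15, 6}, right has 8 {13, 22, 2, 14, 28, 1, 35, 38}.
  Root 6: left subtree has 1 node {15}, right has 0 { }.
  Root 2: left subtree has 2 nodes {13, 22}, right has 5 {14, 28, 1, 35, 38}.
    Root 13: left subtree has 0 nodes { }, right has 1 {22}.
    Root 1: left subtree has 2 nodes {14, 28}, right has 2 {35, 38}.
      Root 14: left subtree has 0 nodes { }, right has 1 {28}.
      Root 38: left subtree has 1 node {35}, right has 0 { }.

15 6 22 13 28 14 35 38 1 2 17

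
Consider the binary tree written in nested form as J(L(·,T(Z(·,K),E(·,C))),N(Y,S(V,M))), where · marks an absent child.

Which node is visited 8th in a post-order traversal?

V

Post-order visits the left subtree, then the right subtree, then the node.
At J: go left to L.
  At L: no left child.
  At L: go right to T.
    At T: go left to Z.
      At Z: no left child.
      At Z: go right to K.
        K is a leaf — visit K.
      Visit Z.
    At T: go right to E.
      At E: no left child.
      At E: go right to C.
        C is a leaf — visit C.
      Visit E.
    Visit T.
  Visit L.
At J: go right to N.
  At N: go left to Y.
    Y is a leaf — visit Y.
  At N: go right to S.
    At S: go left to V.
      V is a leaf — visit V.
    At S: go right to M.
      M is a leaf — visit M.
    Visit S.
  Visit N.
Visit J.
Full post-order sequence: K, Z, C, E, T, L, Y, V, M, S, N, J.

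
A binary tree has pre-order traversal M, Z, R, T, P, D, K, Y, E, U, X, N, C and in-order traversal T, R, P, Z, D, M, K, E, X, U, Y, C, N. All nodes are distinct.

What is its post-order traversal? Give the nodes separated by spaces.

T P R D Z X U E C N Y K M

The first element of pre-order is the root; it splits in-order into left and right subtrees.
Root M: left subtree has 5 nodes {T, R, P, Z, D}, right has 7 {K, E, X, U, Y, C, N}.
  Root Z: left subtree has 3 nodes {T, R, P}, right has 1 {D}.
    Root R: left subtree has 1 node {T}, right has 1 {P}.
  Root K: left subtree has 0 nodes { }, right has 6 {E, X, U, Y, C, N}.
    Root Y: left subtree has 3 nodes {E, X, U}, right has 2 {C, N}.
      Root E: left subtree has 0 nodes { }, right has 2 {X, U}.
        Root U: left subtree has 1 node {X}, right has 0 { }.
      Root N: left subtree has 1 node {C}, right has 0 { }.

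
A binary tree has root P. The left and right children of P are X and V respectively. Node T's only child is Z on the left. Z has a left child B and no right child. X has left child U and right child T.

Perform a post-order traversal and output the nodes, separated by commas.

U, B, Z, T, X, V, P

Post-order visits the left subtree, then the right subtree, then the node.
At P: go left to X.
  At X: go left to U.
    U is a leaf — visit U.
  At X: go right to T.
    At T: go left to Z.
      At Z: go left to B.
        B is a leaf — visit B.
      At Z: no right child.
      Visit Z.
    At T: no right child.
    Visit T.
  Visit X.
At P: go right to V.
  V is a leaf — visit V.
Visit P.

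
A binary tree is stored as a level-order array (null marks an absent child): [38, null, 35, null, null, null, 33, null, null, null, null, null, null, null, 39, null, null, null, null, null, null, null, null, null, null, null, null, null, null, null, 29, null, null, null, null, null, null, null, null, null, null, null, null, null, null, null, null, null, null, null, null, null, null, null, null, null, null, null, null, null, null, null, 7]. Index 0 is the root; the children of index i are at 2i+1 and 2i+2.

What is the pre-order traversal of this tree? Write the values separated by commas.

38, 35, 33, 39, 29, 7

Pre-order visits the node, then its left subtree, then its right subtree.
Visit 38.
At 38: no left child.
At 38: go right to 35.
  Visit 35.
  At 35: no left child.
  At 35: go right to 33.
    Visit 33.
    At 33: no left child.
    At 33: go right to 39.
      Visit 39.
      At 39: no left child.
      At 39: go right to 29.
        Visit 29.
        At 29: no left child.
        At 29: go right to 7.
          7 is a leaf — visit 7.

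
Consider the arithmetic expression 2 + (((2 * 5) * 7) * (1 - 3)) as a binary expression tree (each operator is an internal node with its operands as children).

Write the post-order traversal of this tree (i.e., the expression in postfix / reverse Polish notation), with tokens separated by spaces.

2 2 5 * 7 * 1 3 - * +

Post-order on an expression tree gives postfix notation: for each operator, emit left operand, right operand, then the operator.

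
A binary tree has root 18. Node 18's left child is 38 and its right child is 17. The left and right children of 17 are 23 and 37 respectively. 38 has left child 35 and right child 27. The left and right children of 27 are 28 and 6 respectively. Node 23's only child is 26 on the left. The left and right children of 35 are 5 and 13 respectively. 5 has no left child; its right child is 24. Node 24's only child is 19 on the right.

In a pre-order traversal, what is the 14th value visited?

Pre-order visits the node, then its left subtree, then its right subtree.
Visit 18.
At 18: go left to 38.
  Visit 38.
  At 38: go left to 35.
    Visit 35.
    At 35: go left to 5.
      Visit 5.
      At 5: no left child.
      At 5: go right to 24.
        Visit 24.
        At 24: no left child.
        At 24: go right to 19.
          19 is a leaf — visit 19.
    At 35: go right to 13.
      13 is a leaf — visit 13.
  At 38: go right to 27.
    Visit 27.
    At 27: go left to 28.
      28 is a leaf — visit 28.
    At 27: go right to 6.
      6 is a leaf — visit 6.
At 18: go right to 17.
  Visit 17.
  At 17: go left to 23.
    Visit 23.
    At 23: go left to 26.
      26 is a leaf — visit 26.
    At 23: no right child.
  At 17: go right to 37.
    37 is a leaf — visit 37.
Full pre-order sequence: 18, 38, 35, 5, 24, 19, 13, 27, 28, 6, 17, 23, 26, 37.

37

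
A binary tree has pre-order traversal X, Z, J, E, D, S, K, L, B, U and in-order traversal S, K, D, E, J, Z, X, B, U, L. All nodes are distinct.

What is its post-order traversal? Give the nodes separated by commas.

The first element of pre-order is the root; it splits in-order into left and right subtrees.
Root X: left subtree has 6 nodes {S, K, D, E, J, Z}, right has 3 {B, U, L}.
  Root Z: left subtree has 5 nodes {S, K, D, E, J}, right has 0 { }.
    Root J: left subtree has 4 nodes {S, K, D, E}, right has 0 { }.
      Root E: left subtree has 3 nodes {S, K, D}, right has 0 { }.
        Root D: left subtree has 2 nodes {S, K}, right has 0 { }.
          Root S: left subtree has 0 nodes { }, right has 1 {K}.
  Root L: left subtree has 2 nodes {B, U}, right has 0 { }.
    Root B: left subtree has 0 nodes { }, right has 1 {U}.

K, S, D, E, J, Z, U, B, L, X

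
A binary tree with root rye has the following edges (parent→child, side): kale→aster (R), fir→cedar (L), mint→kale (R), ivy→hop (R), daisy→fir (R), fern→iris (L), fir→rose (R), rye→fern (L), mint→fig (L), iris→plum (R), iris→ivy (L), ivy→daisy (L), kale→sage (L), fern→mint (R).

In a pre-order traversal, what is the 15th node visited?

aster

Pre-order visits the node, then its left subtree, then its right subtree.
Visit rye.
At rye: go left to fern.
  Visit fern.
  At fern: go left to iris.
    Visit iris.
    At iris: go left to ivy.
      Visit ivy.
      At ivy: go left to daisy.
        Visit daisy.
        At daisy: no left child.
        At daisy: go right to fir.
          Visit fir.
          At fir: go left to cedar.
            cedar is a leaf — visit cedar.
          At fir: go right to rose.
            rose is a leaf — visit rose.
      At ivy: go right to hop.
        hop is a leaf — visit hop.
    At iris: go right to plum.
      plum is a leaf — visit plum.
  At fern: go right to mint.
    Visit mint.
    At mint: go left to fig.
      fig is a leaf — visit fig.
    At mint: go right to kale.
      Visit kale.
      At kale: go left to sage.
        sage is a leaf — visit sage.
      At kale: go right to aster.
        aster is a leaf — visit aster.
At rye: no right child.
Full pre-order sequence: rye, fern, iris, ivy, daisy, fir, cedar, rose, hop, plum, mint, fig, kale, sage, aster.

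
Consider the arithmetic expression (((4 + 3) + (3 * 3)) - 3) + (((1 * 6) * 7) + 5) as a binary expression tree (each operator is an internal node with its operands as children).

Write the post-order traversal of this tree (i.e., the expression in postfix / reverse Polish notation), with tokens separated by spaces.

Post-order on an expression tree gives postfix notation: for each operator, emit left operand, right operand, then the operator.

4 3 + 3 3 * + 3 - 1 6 * 7 * 5 + +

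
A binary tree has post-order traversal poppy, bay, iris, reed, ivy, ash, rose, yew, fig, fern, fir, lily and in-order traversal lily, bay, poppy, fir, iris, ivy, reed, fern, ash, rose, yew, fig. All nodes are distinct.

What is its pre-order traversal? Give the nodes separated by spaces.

lily fir bay poppy fern ivy iris reed fig yew rose ash

The last element of post-order is the root; it splits in-order into left and right subtrees.
Root lily: left subtree has 0 nodes { }, right has 11 {bay, poppy, fir, iris, ivy, reed, fern, ash, rose, yew, fig}.
  Root fir: left subtree has 2 nodes {bay, poppy}, right has 8 {iris, ivy, reed, fern, ash, rose, yew, fig}.
    Root bay: left subtree has 0 nodes { }, right has 1 {poppy}.
    Root fern: left subtree has 3 nodes {iris, ivy, reed}, right has 4 {ash, rose, yew, fig}.
      Root ivy: left subtree has 1 node {iris}, right has 1 {reed}.
      Root fig: left subtree has 3 nodes {ash, rose, yew}, right has 0 { }.
        Root yew: left subtree has 2 nodes {ash, rose}, right has 0 { }.
          Root rose: left subtree has 1 node {ash}, right has 0 { }.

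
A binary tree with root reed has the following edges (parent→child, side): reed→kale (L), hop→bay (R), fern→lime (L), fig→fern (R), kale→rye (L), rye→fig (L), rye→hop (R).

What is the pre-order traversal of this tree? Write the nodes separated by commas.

reed, kale, rye, fig, fern, lime, hop, bay

Pre-order visits the node, then its left subtree, then its right subtree.
Visit reed.
At reed: go left to kale.
  Visit kale.
  At kale: go left to rye.
    Visit rye.
    At rye: go left to fig.
      Visit fig.
      At fig: no left child.
      At fig: go right to fern.
        Visit fern.
        At fern: go left to lime.
          lime is a leaf — visit lime.
        At fern: no right child.
    At rye: go right to hop.
      Visit hop.
      At hop: no left child.
      At hop: go right to bay.
        bay is a leaf — visit bay.
  At kale: no right child.
At reed: no right child.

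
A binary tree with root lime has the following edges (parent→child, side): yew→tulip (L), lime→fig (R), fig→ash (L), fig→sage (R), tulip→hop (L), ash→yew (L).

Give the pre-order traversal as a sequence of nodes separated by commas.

Pre-order visits the node, then its left subtree, then its right subtree.
Visit lime.
At lime: no left child.
At lime: go right to fig.
  Visit fig.
  At fig: go left to ash.
    Visit ash.
    At ash: go left to yew.
      Visit yew.
      At yew: go left to tulip.
        Visit tulip.
        At tulip: go left to hop.
          hop is a leaf — visit hop.
        At tulip: no right child.
      At yew: no right child.
    At ash: no right child.
  At fig: go right to sage.
    sage is a leaf — visit sage.

lime, fig, ash, yew, tulip, hop, sage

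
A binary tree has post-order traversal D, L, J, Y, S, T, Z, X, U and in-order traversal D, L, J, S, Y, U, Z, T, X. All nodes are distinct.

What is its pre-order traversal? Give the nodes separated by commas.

U, S, J, L, D, Y, X, Z, T

The last element of post-order is the root; it splits in-order into left and right subtrees.
Root U: left subtree has 5 nodes {D, L, J, S, Y}, right has 3 {Z, T, X}.
  Root S: left subtree has 3 nodes {D, L, J}, right has 1 {Y}.
    Root J: left subtree has 2 nodes {D, L}, right has 0 { }.
      Root L: left subtree has 1 node {D}, right has 0 { }.
  Root X: left subtree has 2 nodes {Z, T}, right has 0 { }.
    Root Z: left subtree has 0 nodes { }, right has 1 {T}.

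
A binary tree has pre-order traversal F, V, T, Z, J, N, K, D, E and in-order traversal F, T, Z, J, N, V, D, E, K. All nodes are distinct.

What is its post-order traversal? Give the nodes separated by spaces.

The first element of pre-order is the root; it splits in-order into left and right subtrees.
Root F: left subtree has 0 nodes { }, right has 8 {T, Z, J, N, V, D, E, K}.
  Root V: left subtree has 4 nodes {T, Z, J, N}, right has 3 {D, E, K}.
    Root T: left subtree has 0 nodes { }, right has 3 {Z, J, N}.
      Root Z: left subtree has 0 nodes { }, right has 2 {J, N}.
        Root J: left subtree has 0 nodes { }, right has 1 {N}.
    Root K: left subtree has 2 nodes {D, E}, right has 0 { }.
      Root D: left subtree has 0 nodes { }, right has 1 {E}.

N J Z T E D K V F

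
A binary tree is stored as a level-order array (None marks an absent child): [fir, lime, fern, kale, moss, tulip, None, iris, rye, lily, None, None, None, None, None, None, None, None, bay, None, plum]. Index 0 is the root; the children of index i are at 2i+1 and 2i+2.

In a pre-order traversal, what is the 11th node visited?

tulip

Pre-order visits the node, then its left subtree, then its right subtree.
Visit fir.
At fir: go left to lime.
  Visit lime.
  At lime: go left to kale.
    Visit kale.
    At kale: go left to iris.
      iris is a leaf — visit iris.
    At kale: go right to rye.
      Visit rye.
      At rye: no left child.
      At rye: go right to bay.
        bay is a leaf — visit bay.
  At lime: go right to moss.
    Visit moss.
    At moss: go left to lily.
      Visit lily.
      At lily: no left child.
      At lily: go right to plum.
        plum is a leaf — visit plum.
    At moss: no right child.
At fir: go right to fern.
  Visit fern.
  At fern: go left to tulip.
    tulip is a leaf — visit tulip.
  At fern: no right child.
Full pre-order sequence: fir, lime, kale, iris, rye, bay, moss, lily, plum, fern, tulip.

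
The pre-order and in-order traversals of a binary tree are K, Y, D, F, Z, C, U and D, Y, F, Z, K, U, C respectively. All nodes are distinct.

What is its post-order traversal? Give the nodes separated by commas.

The first element of pre-order is the root; it splits in-order into left and right subtrees.
Root K: left subtree has 4 nodes {D, Y, F, Z}, right has 2 {U, C}.
  Root Y: left subtree has 1 node {D}, right has 2 {F, Z}.
    Root F: left subtree has 0 nodes { }, right has 1 {Z}.
  Root C: left subtree has 1 node {U}, right has 0 { }.

D, Z, F, Y, U, C, K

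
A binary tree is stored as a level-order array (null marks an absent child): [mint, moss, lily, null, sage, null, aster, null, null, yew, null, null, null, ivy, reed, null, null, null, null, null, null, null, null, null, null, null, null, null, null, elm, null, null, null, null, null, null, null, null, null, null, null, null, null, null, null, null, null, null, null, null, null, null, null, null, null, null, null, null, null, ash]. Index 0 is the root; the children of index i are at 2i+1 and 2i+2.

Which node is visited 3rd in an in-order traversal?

sage

In-order visits the left subtree, then the node, then the right subtree.
At mint: go left to moss.
  At moss: no left child.
  Visit moss.
  At moss: go right to sage.
    At sage: go left to yew.
      yew is a leaf — visit yew.
    Visit sage.
    At sage: no right child.
Visit mint.
At mint: go right to lily.
  At lily: no left child.
  Visit lily.
  At lily: go right to aster.
    At aster: go left to ivy.
      ivy is a leaf — visit ivy.
    Visit aster.
    At aster: go right to reed.
      At reed: go left to elm.
        At elm: go left to ash.
          ash is a leaf — visit ash.
        Visit elm.
        At elm: no right child.
      Visit reed.
      At reed: no right child.
Full in-order sequence: moss, yew, sage, mint, lily, ivy, aster, ash, elm, reed.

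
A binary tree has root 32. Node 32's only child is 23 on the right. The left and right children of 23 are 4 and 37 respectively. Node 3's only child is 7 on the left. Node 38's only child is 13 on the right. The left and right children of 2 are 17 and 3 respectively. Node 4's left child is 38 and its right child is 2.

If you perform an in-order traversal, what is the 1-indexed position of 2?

6

In-order visits the left subtree, then the node, then the right subtree.
At 32: no left child.
Visit 32.
At 32: go right to 23.
  At 23: go left to 4.
    At 4: go left to 38.
      At 38: no left child.
      Visit 38.
      At 38: go right to 13.
        13 is a leaf — visit 13.
    Visit 4.
    At 4: go right to 2.
      At 2: go left to 17.
        17 is a leaf — visit 17.
      Visit 2.
      At 2: go right to 3.
        At 3: go left to 7.
          7 is a leaf — visit 7.
        Visit 3.
        At 3: no right child.
  Visit 23.
  At 23: go right to 37.
    37 is a leaf — visit 37.
Full in-order sequence: 32, 38, 13, 4, 17, 2, 7, 3, 23, 37.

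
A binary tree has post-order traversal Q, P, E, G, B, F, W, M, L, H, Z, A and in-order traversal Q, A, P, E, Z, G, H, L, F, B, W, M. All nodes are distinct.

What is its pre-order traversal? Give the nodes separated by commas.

A, Q, Z, E, P, H, G, L, M, W, F, B

The last element of post-order is the root; it splits in-order into left and right subtrees.
Root A: left subtree has 1 node {Q}, right has 10 {P, E, Z, G, H, L, F, B, W, M}.
  Root Z: left subtree has 2 nodes {P, E}, right has 7 {G, H, L, F, B, W, M}.
    Root E: left subtree has 1 node {P}, right has 0 { }.
    Root H: left subtree has 1 node {G}, right has 5 {L, F, B, W, M}.
      Root L: left subtree has 0 nodes { }, right has 4 {F, B, W, M}.
        Root M: left subtree has 3 nodes {F, B, W}, right has 0 { }.
          Root W: left subtree has 2 nodes {F, B}, right has 0 { }.
            Root F: left subtree has 0 nodes { }, right has 1 {B}.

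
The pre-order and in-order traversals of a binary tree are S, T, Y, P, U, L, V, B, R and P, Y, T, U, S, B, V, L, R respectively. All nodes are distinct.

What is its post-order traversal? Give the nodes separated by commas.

P, Y, U, T, B, V, R, L, S

The first element of pre-order is the root; it splits in-order into left and right subtrees.
Root S: left subtree has 4 nodes {P, Y, T, U}, right has 4 {B, V, L, R}.
  Root T: left subtree has 2 nodes {P, Y}, right has 1 {U}.
    Root Y: left subtree has 1 node {P}, right has 0 { }.
  Root L: left subtree has 2 nodes {B, V}, right has 1 {R}.
    Root V: left subtree has 1 node {B}, right has 0 { }.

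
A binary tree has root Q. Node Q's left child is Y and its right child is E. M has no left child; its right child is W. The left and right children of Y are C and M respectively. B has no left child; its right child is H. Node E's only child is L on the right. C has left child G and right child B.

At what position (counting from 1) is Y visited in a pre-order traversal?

2

Pre-order visits the node, then its left subtree, then its right subtree.
Visit Q.
At Q: go left to Y.
  Visit Y.
  At Y: go left to C.
    Visit C.
    At C: go left to G.
      G is a leaf — visit G.
    At C: go right to B.
      Visit B.
      At B: no left child.
      At B: go right to H.
        H is a leaf — visit H.
  At Y: go right to M.
    Visit M.
    At M: no left child.
    At M: go right to W.
      W is a leaf — visit W.
At Q: go right to E.
  Visit E.
  At E: no left child.
  At E: go right to L.
    L is a leaf — visit L.
Full pre-order sequence: Q, Y, C, G, B, H, M, W, E, L.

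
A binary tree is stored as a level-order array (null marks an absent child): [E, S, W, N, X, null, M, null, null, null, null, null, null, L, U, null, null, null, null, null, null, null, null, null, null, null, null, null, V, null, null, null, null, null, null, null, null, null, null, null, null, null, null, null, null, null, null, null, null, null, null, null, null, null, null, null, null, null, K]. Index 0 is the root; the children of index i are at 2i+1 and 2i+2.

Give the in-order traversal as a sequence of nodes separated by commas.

N, S, X, E, W, L, V, K, M, U

In-order visits the left subtree, then the node, then the right subtree.
At E: go left to S.
  At S: go left to N.
    N is a leaf — visit N.
  Visit S.
  At S: go right to X.
    X is a leaf — visit X.
Visit E.
At E: go right to W.
  At W: no left child.
  Visit W.
  At W: go right to M.
    At M: go left to L.
      At L: no left child.
      Visit L.
      At L: go right to V.
        At V: no left child.
        Visit V.
        At V: go right to K.
          K is a leaf — visit K.
    Visit M.
    At M: go right to U.
      U is a leaf — visit U.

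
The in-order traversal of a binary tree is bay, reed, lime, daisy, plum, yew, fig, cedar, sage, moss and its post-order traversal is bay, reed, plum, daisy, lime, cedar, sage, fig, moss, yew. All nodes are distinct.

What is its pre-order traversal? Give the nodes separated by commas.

The last element of post-order is the root; it splits in-order into left and right subtrees.
Root yew: left subtree has 5 nodes {bay, reed, lime, daisy, plum}, right has 4 {fig, cedar, sage, moss}.
  Root lime: left subtree has 2 nodes {bay, reed}, right has 2 {daisy, plum}.
    Root reed: left subtree has 1 node {bay}, right has 0 { }.
    Root daisy: left subtree has 0 nodes { }, right has 1 {plum}.
  Root moss: left subtree has 3 nodes {fig, cedar, sage}, right has 0 { }.
    Root fig: left subtree has 0 nodes { }, right has 2 {cedar, sage}.
      Root sage: left subtree has 1 node {cedar}, right has 0 { }.

yew, lime, reed, bay, daisy, plum, moss, fig, sage, cedar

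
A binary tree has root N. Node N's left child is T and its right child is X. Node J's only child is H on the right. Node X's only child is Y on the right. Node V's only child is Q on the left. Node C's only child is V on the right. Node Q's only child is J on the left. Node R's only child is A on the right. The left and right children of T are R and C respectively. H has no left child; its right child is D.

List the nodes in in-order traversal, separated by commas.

R, A, T, C, J, H, D, Q, V, N, X, Y

In-order visits the left subtree, then the node, then the right subtree.
At N: go left to T.
  At T: go left to R.
    At R: no left child.
    Visit R.
    At R: go right to A.
      A is a leaf — visit A.
  Visit T.
  At T: go right to C.
    At C: no left child.
    Visit C.
    At C: go right to V.
      At V: go left to Q.
        At Q: go left to J.
          At J: no left child.
          Visit J.
          At J: go right to H.
            At H: no left child.
            Visit H.
            At H: go right to D.
              D is a leaf — visit D.
        Visit Q.
        At Q: no right child.
      Visit V.
      At V: no right child.
Visit N.
At N: go right to X.
  At X: no left child.
  Visit X.
  At X: go right to Y.
    Y is a leaf — visit Y.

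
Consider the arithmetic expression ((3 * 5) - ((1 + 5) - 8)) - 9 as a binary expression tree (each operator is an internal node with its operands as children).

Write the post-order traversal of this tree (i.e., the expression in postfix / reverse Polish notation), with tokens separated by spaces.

3 5 * 1 5 + 8 - - 9 -

Post-order on an expression tree gives postfix notation: for each operator, emit left operand, right operand, then the operator.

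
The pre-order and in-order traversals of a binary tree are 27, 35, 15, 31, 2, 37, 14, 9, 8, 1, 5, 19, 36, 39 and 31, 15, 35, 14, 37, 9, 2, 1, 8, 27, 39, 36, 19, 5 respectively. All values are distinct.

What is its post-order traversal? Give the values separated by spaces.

The first element of pre-order is the root; it splits in-order into left and right subtrees.
Root 27: left subtree has 9 nodes {31, 15, 35, 14, 37, 9, 2, 1, 8}, right has 4 {39, 36, 19, 5}.
  Root 35: left subtree has 2 nodes {31, 15}, right has 6 {14, 37, 9, 2, 1, 8}.
    Root 15: left subtree has 1 node {31}, right has 0 { }.
    Root 2: left subtree has 3 nodes {14, 37, 9}, right has 2 {1, 8}.
      Root 37: left subtree has 1 node {14}, right has 1 {9}.
      Root 8: left subtree has 1 node {1}, right has 0 { }.
  Root 5: left subtree has 3 nodes {39, 36, 19}, right has 0 { }.
    Root 19: left subtree has 2 nodes {39, 36}, right has 0 { }.
      Root 36: left subtree has 1 node {39}, right has 0 { }.

31 15 14 9 37 1 8 2 35 39 36 19 5 27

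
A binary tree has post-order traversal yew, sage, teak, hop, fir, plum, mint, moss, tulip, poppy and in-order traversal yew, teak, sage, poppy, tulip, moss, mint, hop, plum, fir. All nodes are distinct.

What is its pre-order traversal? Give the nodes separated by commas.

poppy, teak, yew, sage, tulip, moss, mint, plum, hop, fir

The last element of post-order is the root; it splits in-order into left and right subtrees.
Root poppy: left subtree has 3 nodes {yew, teak, sage}, right has 6 {tulip, moss, mint, hop, plum, fir}.
  Root teak: left subtree has 1 node {yew}, right has 1 {sage}.
  Root tulip: left subtree has 0 nodes { }, right has 5 {moss, mint, hop, plum, fir}.
    Root moss: left subtree has 0 nodes { }, right has 4 {mint, hop, plum, fir}.
      Root mint: left subtree has 0 nodes { }, right has 3 {hop, plum, fir}.
        Root plum: left subtree has 1 node {hop}, right has 1 {fir}.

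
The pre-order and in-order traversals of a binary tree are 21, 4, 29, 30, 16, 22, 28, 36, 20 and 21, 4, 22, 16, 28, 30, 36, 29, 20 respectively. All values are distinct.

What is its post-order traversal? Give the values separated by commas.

The first element of pre-order is the root; it splits in-order into left and right subtrees.
Root 21: left subtree has 0 nodes { }, right has 8 {4, 22, 16, 28, 30, 36, 29, 20}.
  Root 4: left subtree has 0 nodes { }, right has 7 {22, 16, 28, 30, 36, 29, 20}.
    Root 29: left subtree has 5 nodes {22, 16, 28, 30, 36}, right has 1 {20}.
      Root 30: left subtree has 3 nodes {22, 16, 28}, right has 1 {36}.
        Root 16: left subtree has 1 node {22}, right has 1 {28}.

22, 28, 16, 36, 30, 20, 29, 4, 21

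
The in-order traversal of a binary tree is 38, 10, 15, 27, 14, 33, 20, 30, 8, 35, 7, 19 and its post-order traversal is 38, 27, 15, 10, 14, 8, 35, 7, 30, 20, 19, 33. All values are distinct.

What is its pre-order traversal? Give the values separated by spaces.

The last element of post-order is the root; it splits in-order into left and right subtrees.
Root 33: left subtree has 5 nodes {38, 10, 15, 27, 14}, right has 6 {20, 30, 8, 35, 7, 19}.
  Root 14: left subtree has 4 nodes {38, 10, 15, 27}, right has 0 { }.
    Root 10: left subtree has 1 node {38}, right has 2 {15, 27}.
      Root 15: left subtree has 0 nodes { }, right has 1 {27}.
  Root 19: left subtree has 5 nodes {20, 30, 8, 35, 7}, right has 0 { }.
    Root 20: left subtree has 0 nodes { }, right has 4 {30, 8, 35, 7}.
      Root 30: left subtree has 0 nodes { }, right has 3 {8, 35, 7}.
        Root 7: left subtree has 2 nodes {8, 35}, right has 0 { }.
          Root 35: left subtree has 1 node {8}, right has 0 { }.

33 14 10 38 15 27 19 20 30 7 35 8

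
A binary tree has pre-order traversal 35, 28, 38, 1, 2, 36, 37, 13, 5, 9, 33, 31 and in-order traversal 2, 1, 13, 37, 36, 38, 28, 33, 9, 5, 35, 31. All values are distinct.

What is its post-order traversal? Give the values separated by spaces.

2 13 37 36 1 38 33 9 5 28 31 35

The first element of pre-order is the root; it splits in-order into left and right subtrees.
Root 35: left subtree has 10 nodes {2, 1, 13, 37, 36, 38, 28, 33, 9, 5}, right has 1 {31}.
  Root 28: left subtree has 6 nodes {2, 1, 13, 37, 36, 38}, right has 3 {33, 9, 5}.
    Root 38: left subtree has 5 nodes {2, 1, 13, 37, 36}, right has 0 { }.
      Root 1: left subtree has 1 node {2}, right has 3 {13, 37, 36}.
        Root 36: left subtree has 2 nodes {13, 37}, right has 0 { }.
          Root 37: left subtree has 1 node {13}, right has 0 { }.
    Root 5: left subtree has 2 nodes {33, 9}, right has 0 { }.
      Root 9: left subtree has 1 node {33}, right has 0 { }.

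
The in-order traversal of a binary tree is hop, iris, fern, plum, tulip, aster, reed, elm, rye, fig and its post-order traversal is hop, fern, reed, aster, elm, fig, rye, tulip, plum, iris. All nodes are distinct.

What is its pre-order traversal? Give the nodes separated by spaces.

iris hop plum fern tulip rye elm aster reed fig

The last element of post-order is the root; it splits in-order into left and right subtrees.
Root iris: left subtree has 1 node {hop}, right has 8 {fern, plum, tulip, aster, reed, elm, rye, fig}.
  Root plum: left subtree has 1 node {fern}, right has 6 {tulip, aster, reed, elm, rye, fig}.
    Root tulip: left subtree has 0 nodes { }, right has 5 {aster, reed, elm, rye, fig}.
      Root rye: left subtree has 3 nodes {aster, reed, elm}, right has 1 {fig}.
        Root elm: left subtree has 2 nodes {aster, reed}, right has 0 { }.
          Root aster: left subtree has 0 nodes { }, right has 1 {reed}.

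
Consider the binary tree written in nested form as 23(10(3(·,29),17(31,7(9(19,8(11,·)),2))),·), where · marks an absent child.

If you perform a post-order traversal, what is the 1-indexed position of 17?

10

Post-order visits the left subtree, then the right subtree, then the node.
At 23: go left to 10.
  At 10: go left to 3.
    At 3: no left child.
    At 3: go right to 29.
      29 is a leaf — visit 29.
    Visit 3.
  At 10: go right to 17.
    At 17: go left to 31.
      31 is a leaf — visit 31.
    At 17: go right to 7.
      At 7: go left to 9.
        At 9: go left to 19.
          19 is a leaf — visit 19.
        At 9: go right to 8.
          At 8: go left to 11.
            11 is a leaf — visit 11.
          At 8: no right child.
          Visit 8.
        Visit 9.
      At 7: go right to 2.
        2 is a leaf — visit 2.
      Visit 7.
    Visit 17.
  Visit 10.
At 23: no right child.
Visit 23.
Full post-order sequence: 29, 3, 31, 19, 11, 8, 9, 2, 7, 17, 10, 23.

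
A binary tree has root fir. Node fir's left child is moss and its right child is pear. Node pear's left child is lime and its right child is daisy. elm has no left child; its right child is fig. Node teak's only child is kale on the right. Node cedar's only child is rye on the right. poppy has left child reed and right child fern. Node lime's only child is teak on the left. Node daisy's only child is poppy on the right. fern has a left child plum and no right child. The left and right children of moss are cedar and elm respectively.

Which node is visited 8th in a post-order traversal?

lime

Post-order visits the left subtree, then the right subtree, then the node.
At fir: go left to moss.
  At moss: go left to cedar.
    At cedar: no left child.
    At cedar: go right to rye.
      rye is a leaf — visit rye.
    Visit cedar.
  At moss: go right to elm.
    At elm: no left child.
    At elm: go right to fig.
      fig is a leaf — visit fig.
    Visit elm.
  Visit moss.
At fir: go right to pear.
  At pear: go left to lime.
    At lime: go left to teak.
      At teak: no left child.
      At teak: go right to kale.
        kale is a leaf — visit kale.
      Visit teak.
    At lime: no right child.
    Visit lime.
  At pear: go right to daisy.
    At daisy: no left child.
    At daisy: go right to poppy.
      At poppy: go left to reed.
        reed is a leaf — visit reed.
      At poppy: go right to fern.
        At fern: go left to plum.
          plum is a leaf — visit plum.
        At fern: no right child.
        Visit fern.
      Visit poppy.
    Visit daisy.
  Visit pear.
Visit fir.
Full post-order sequence: rye, cedar, fig, elm, moss, kale, teak, lime, reed, plum, fern, poppy, daisy, pear, fir.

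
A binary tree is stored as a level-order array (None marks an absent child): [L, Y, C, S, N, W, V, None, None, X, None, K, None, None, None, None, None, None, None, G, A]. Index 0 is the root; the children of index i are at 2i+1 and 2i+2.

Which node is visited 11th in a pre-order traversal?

V

Pre-order visits the node, then its left subtree, then its right subtree.
Visit L.
At L: go left to Y.
  Visit Y.
  At Y: go left to S.
    S is a leaf — visit S.
  At Y: go right to N.
    Visit N.
    At N: go left to X.
      Visit X.
      At X: go left to G.
        G is a leaf — visit G.
      At X: go right to A.
        A is a leaf — visit A.
    At N: no right child.
At L: go right to C.
  Visit C.
  At C: go left to W.
    Visit W.
    At W: go left to K.
      K is a leaf — visit K.
    At W: no right child.
  At C: go right to V.
    V is a leaf — visit V.
Full pre-order sequence: L, Y, S, N, X, G, A, C, W, K, V.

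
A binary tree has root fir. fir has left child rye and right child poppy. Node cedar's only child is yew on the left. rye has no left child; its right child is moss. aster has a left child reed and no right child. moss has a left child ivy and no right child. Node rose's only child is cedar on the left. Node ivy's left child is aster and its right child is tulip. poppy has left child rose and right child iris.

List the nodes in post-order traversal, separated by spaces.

reed aster tulip ivy moss rye yew cedar rose iris poppy fir

Post-order visits the left subtree, then the right subtree, then the node.
At fir: go left to rye.
  At rye: no left child.
  At rye: go right to moss.
    At moss: go left to ivy.
      At ivy: go left to aster.
        At aster: go left to reed.
          reed is a leaf — visit reed.
        At aster: no right child.
        Visit aster.
      At ivy: go right to tulip.
        tulip is a leaf — visit tulip.
      Visit ivy.
    At moss: no right child.
    Visit moss.
  Visit rye.
At fir: go right to poppy.
  At poppy: go left to rose.
    At rose: go left to cedar.
      At cedar: go left to yew.
        yew is a leaf — visit yew.
      At cedar: no right child.
      Visit cedar.
    At rose: no right child.
    Visit rose.
  At poppy: go right to iris.
    iris is a leaf — visit iris.
  Visit poppy.
Visit fir.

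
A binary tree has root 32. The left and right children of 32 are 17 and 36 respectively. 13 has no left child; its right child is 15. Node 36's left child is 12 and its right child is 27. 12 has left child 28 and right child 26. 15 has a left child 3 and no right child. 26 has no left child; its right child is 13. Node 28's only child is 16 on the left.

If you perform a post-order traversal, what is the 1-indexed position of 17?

1

Post-order visits the left subtree, then the right subtree, then the node.
At 32: go left to 17.
  17 is a leaf — visit 17.
At 32: go right to 36.
  At 36: go left to 12.
    At 12: go left to 28.
      At 28: go left to 16.
        16 is a leaf — visit 16.
      At 28: no right child.
      Visit 28.
    At 12: go right to 26.
      At 26: no left child.
      At 26: go right to 13.
        At 13: no left child.
        At 13: go right to 15.
          At 15: go left to 3.
            3 is a leaf — visit 3.
          At 15: no right child.
          Visit 15.
        Visit 13.
      Visit 26.
    Visit 12.
  At 36: go right to 27.
    27 is a leaf — visit 27.
  Visit 36.
Visit 32.
Full post-order sequence: 17, 16, 28, 3, 15, 13, 26, 12, 27, 36, 32.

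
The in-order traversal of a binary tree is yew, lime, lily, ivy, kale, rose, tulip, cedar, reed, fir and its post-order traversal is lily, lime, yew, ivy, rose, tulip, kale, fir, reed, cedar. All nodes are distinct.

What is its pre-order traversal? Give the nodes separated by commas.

The last element of post-order is the root; it splits in-order into left and right subtrees.
Root cedar: left subtree has 7 nodes {yew, lime, lily, ivy, kale, rose, tulip}, right has 2 {reed, fir}.
  Root kale: left subtree has 4 nodes {yew, lime, lily, ivy}, right has 2 {rose, tulip}.
    Root ivy: left subtree has 3 nodes {yew, lime, lily}, right has 0 { }.
      Root yew: left subtree has 0 nodes { }, right has 2 {lime, lily}.
        Root lime: left subtree has 0 nodes { }, right has 1 {lily}.
    Root tulip: left subtree has 1 node {rose}, right has 0 { }.
  Root reed: left subtree has 0 nodes { }, right has 1 {fir}.

cedar, kale, ivy, yew, lime, lily, tulip, rose, reed, fir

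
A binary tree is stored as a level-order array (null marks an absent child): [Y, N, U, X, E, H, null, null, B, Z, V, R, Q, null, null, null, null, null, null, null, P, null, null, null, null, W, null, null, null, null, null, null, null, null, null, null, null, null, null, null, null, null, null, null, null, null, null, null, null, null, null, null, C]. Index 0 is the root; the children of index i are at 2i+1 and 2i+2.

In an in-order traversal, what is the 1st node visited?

In-order visits the left subtree, then the node, then the right subtree.
At Y: go left to N.
  At N: go left to X.
    At X: no left child.
    Visit X.
    At X: go right to B.
      B is a leaf — visit B.
  Visit N.
  At N: go right to E.
    At E: go left to Z.
      At Z: no left child.
      Visit Z.
      At Z: go right to P.
        P is a leaf — visit P.
    Visit E.
    At E: go right to V.
      V is a leaf — visit V.
Visit Y.
At Y: go right to U.
  At U: go left to H.
    At H: go left to R.
      R is a leaf — visit R.
    Visit H.
    At H: go right to Q.
      At Q: go left to W.
        At W: no left child.
        Visit W.
        At W: go right to C.
          C is a leaf — visit C.
      Visit Q.
      At Q: no right child.
  Visit U.
  At U: no right child.
Full in-order sequence: X, B, N, Z, P, E, V, Y, R, H, W, C, Q, U.

X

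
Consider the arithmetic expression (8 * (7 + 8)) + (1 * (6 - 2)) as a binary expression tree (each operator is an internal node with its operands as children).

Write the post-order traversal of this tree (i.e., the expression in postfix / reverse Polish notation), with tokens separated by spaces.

8 7 8 + * 1 6 2 - * +

Post-order on an expression tree gives postfix notation: for each operator, emit left operand, right operand, then the operator.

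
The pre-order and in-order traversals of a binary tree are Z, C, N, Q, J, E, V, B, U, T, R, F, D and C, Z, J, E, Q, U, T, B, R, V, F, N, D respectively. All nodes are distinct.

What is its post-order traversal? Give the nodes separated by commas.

The first element of pre-order is the root; it splits in-order into left and right subtrees.
Root Z: left subtree has 1 node {C}, right has 11 {J, E, Q, U, T, B, R, V, F, N, D}.
  Root N: left subtree has 9 nodes {J, E, Q, U, T, B, R, V, F}, right has 1 {D}.
    Root Q: left subtree has 2 nodes {J, E}, right has 6 {U, T, B, R, V, F}.
      Root J: left subtree has 0 nodes { }, right has 1 {E}.
      Root V: left subtree has 4 nodes {U, T, B, R}, right has 1 {F}.
        Root B: left subtree has 2 nodes {U, T}, right has 1 {R}.
          Root U: left subtree has 0 nodes { }, right has 1 {T}.

C, E, J, T, U, R, B, F, V, Q, D, N, Z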